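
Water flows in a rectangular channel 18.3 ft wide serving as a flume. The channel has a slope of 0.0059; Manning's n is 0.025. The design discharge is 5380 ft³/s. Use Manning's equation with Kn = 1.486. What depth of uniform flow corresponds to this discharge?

Manning's equation rearranged: A R^(2/3) = nQ / (1.486·√S) = 0.025 × 5380 / (1.486 × √0.0059) = 1178.
Try y = 14.7 ft: A R^(2/3) = 852.3 — low.
Try y = 23.8 ft: A R^(2/3) = 1534 — high.
Try y = 19.1 ft: A R^(2/3) = 1178 — matches.

y_n = 19.1 ft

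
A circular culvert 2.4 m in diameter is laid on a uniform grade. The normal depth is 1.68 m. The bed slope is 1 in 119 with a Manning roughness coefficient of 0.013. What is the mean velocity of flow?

For a circular section of diameter D = 2.4 m at depth y = 1.68 m, the central angle is θ = 2 arccos(1 − 2y/D) = 3.965 rad. Then A = (D²/8)(θ − sin θ) = 3.382 m² and P = Dθ/2 = 4.758 m.
Hydraulic radius R = A/P = 3.382/4.758 = 0.711 m.
From Manning's equation, V = (1/n) R^(2/3) S^(1/2) = (1/0.013) × 0.711^(2/3) × 0.008403^(1/2) = 5.62 m/s.

V = 5.62 m/s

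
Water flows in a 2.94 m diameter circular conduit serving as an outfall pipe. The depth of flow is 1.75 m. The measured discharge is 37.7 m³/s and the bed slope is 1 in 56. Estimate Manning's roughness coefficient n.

For a circular section of diameter D = 2.94 m at depth y = 1.75 m, the central angle is θ = 2 arccos(1 − 2y/D) = 3.525 rad. Then A = (D²/8)(θ − sin θ) = 4.213 m² and P = Dθ/2 = 5.182 m.
Hydraulic radius R = A/P = 4.213/5.182 = 0.813 m.
Rearranging Manning's equation: n = (1/Q) A R^(2/3) S^(1/2) = (1/37.7) × 4.213 × 0.813^(2/3) × √0.01786 = 0.013.

n = 0.013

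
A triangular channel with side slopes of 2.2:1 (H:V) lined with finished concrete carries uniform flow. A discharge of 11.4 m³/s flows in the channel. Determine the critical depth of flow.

At critical depth, Q² T / (g A³) = 1, i.e. A³/T = Q²/g = 11.4²/9.81 = 13.25.
At y = 1.06 m: A³/T = 3.239 — too small.
At y = 1.57 m: A³/T = 23.08 — too large.
At y = 1.4 m: A³/T = 13.02 — close enough.

y_c = 1.4 m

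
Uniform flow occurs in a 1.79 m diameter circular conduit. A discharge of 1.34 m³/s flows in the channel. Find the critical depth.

y_c = 0.56 m

At critical depth, Q² T / (g A³) = 1, i.e. A³/T = Q²/g = 1.34²/9.81 = 0.183.
Trying y = 0.473 m: A³/T = 0.09532 — low.
Trying y = 0.56 m: A³/T = 0.1836 — ≈ 0.183.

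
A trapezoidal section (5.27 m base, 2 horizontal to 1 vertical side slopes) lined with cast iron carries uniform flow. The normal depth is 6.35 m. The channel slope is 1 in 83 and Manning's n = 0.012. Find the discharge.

With bottom width b = 5.27 m and side slope z = 2: A = (b + zy)y = (5.27 + 2×6.35)×6.35 = 114.1 m²; P = b + 2y√(1+z²) = 5.27 + 2×6.35×2.236 = 33.67 m.
Hydraulic radius R = A/P = 114.1/33.67 = 3.389 m.
Manning's equation: Q = (1/n) A R^(2/3) S^(1/2) = (1/0.012) × 114.1 × 3.389^(2/3) × 0.01205^(1/2) = 2360 m³/s.

Q = 2360 m³/s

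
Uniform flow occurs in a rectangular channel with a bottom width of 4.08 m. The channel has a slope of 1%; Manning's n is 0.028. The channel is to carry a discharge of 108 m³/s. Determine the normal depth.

Manning's equation rearranged: A R^(2/3) = nQ / (1·√S) = 0.028 × 108 / (√0.01) = 30.24.
Try y = 6.29 m: A R^(2/3) = 34.23 — too large.
Try y = 4.15 m: A R^(2/3) = 20.86 — too small.
Try y = 5.66 m: A R^(2/3) = 30.25 — ≈ 30.24.

y_n = 5.66 m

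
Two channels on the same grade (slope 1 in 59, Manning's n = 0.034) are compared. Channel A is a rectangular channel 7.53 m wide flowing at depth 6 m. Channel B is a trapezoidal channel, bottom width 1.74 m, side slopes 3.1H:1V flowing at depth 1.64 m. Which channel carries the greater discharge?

Channel A: Flow area A = b·y = 7.53 × 6 = 45.18 m². Wetted perimeter P = b + 2y = 7.53 + 2×6 = 19.53 m. Hydraulic radius R = A/P = 45.18/19.53 = 2.313 m. Q_A = (1/0.034)·45.18·2.313^(2/3)·√0.01695 = 302.6 m³/s.
Channel B: With bottom width b = 1.74 m and side slope z = 3.1: A = (b + zy)y = (1.74 + 3.1×1.64)×1.64 = 11.19 m²; P = b + 2y√(1+z²) = 1.74 + 2×1.64×3.257 = 12.42 m. Hydraulic radius R = A/P = 11.19/12.42 = 0.9008 m. Q_B = (1/0.034)·11.19·0.9008^(2/3)·√0.01695 = 39.97 m³/s.
Q_A = 302.6 m³/s vs Q_B = 39.97 m³/s, so channel A carries more.

channel A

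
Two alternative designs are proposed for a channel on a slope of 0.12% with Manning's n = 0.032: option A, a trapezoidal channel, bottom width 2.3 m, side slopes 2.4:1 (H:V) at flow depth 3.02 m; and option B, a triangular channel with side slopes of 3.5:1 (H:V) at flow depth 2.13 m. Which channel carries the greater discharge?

channel A

Channel A: With bottom width b = 2.3 m and side slope z = 2.4: A = (b + zy)y = (2.3 + 2.4×3.02)×3.02 = 28.83 m²; P = b + 2y√(1+z²) = 2.3 + 2×3.02×2.6 = 18 m. Hydraulic radius R = A/P = 28.83/18 = 1.602 m. Q_A = (1/0.032)·28.83·1.602^(2/3)·√0.0012 = 42.73 m³/s.
Channel B: For a triangular section with side slope z = 3.5: A = zy² = 3.5×2.13² = 15.88 m²; P = 2y√(1+z²) = 2×2.13×3.64 = 15.51 m. Hydraulic radius R = A/P = 15.88/15.51 = 1.024 m. Q_B = (1/0.032)·15.88·1.024^(2/3)·√0.0012 = 17.46 m³/s.
Q_A = 42.73 m³/s vs Q_B = 17.46 m³/s, so channel A carries more.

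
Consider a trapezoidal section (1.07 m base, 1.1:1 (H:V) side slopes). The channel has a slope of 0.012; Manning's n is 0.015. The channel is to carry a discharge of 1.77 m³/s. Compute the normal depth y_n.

y_n = 0.393 m

Manning's equation rearranged: A R^(2/3) = nQ / (1·√S) = 0.015 × 1.77 / (√0.012) = 0.2424.
Try y = 0.337 m: A R^(2/3) = 0.1845 — low.
Try y = 0.493 m: A R^(2/3) = 0.3668 — high.
Try y = 0.393 m: A R^(2/3) = 0.2428 — ≈ 0.2424.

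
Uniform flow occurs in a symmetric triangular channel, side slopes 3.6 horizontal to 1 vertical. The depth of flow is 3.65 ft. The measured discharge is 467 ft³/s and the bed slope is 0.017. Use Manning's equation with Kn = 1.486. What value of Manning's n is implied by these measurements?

n = 0.029

For a triangular section with side slope z = 3.6: A = zy² = 3.6×3.65² = 47.96 ft²; P = 2y√(1+z²) = 2×3.65×3.736 = 27.28 ft.
Hydraulic radius R = A/P = 47.96/27.28 = 1.758 ft.
Rearranging Manning's equation: n = (1.486/Q) A R^(2/3) S^(1/2) = (1.486/467) × 47.96 × 1.758^(2/3) × √0.017 = 0.029.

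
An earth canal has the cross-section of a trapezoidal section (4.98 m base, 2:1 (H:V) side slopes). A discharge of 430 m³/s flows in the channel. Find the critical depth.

At critical depth, Q² T / (g A³) = 1, i.e. A³/T = Q²/g = 430²/9.81 = 18850.
Trying y = 5.78 m: A³/T = 31090 — high.
Trying y = 3.89 m: A³/T = 5954 — low.
Trying y = 5.14 m: A³/T = 18890 — matches.

y_c = 5.14 m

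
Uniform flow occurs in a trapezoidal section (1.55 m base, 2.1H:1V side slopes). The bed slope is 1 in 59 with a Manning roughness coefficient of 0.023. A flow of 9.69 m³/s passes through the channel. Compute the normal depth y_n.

y_n = 0.825 m

Manning's equation rearranged: A R^(2/3) = nQ / (1·√S) = 0.023 × 9.69 / (√0.01695) = 1.712.
Try y = 1.05 m: A R^(2/3) = 2.844 — too large.
Try y = 0.617 m: A R^(2/3) = 0.9488 — too small.
Try y = 0.825 m: A R^(2/3) = 1.712 — ≈ 1.712.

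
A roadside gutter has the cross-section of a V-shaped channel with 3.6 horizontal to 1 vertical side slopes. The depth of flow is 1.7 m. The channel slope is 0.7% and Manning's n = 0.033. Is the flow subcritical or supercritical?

subcritical

For a triangular section with side slope z = 3.6: A = zy² = 3.6×1.7² = 10.4 m²; P = 2y√(1+z²) = 2×1.7×3.736 = 12.7 m.
Hydraulic radius R = A/P = 10.4/12.7 = 0.819 m.
V = (1/n) R^(2/3) √S = (1/0.033) × 0.819^(2/3) × √0.007 = 2.219 m/s. Hydraulic depth D_h = A/T = 10.4/12.24 = 0.85 m.
Froude number Fr = V/√(g·D_h) = 2.219/√(9.81×0.85) = 0.769, which is less than 1, so the flow is subcritical.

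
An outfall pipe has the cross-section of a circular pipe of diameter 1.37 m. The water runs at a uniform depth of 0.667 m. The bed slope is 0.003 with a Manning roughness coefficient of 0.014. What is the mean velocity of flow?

V = 1.89 m/s

For a circular section of diameter D = 1.37 m at depth y = 0.667 m, the central angle is θ = 2 arccos(1 − 2y/D) = 3.089 rad. Then A = (D²/8)(θ − sin θ) = 0.7124 m² and P = Dθ/2 = 2.116 m.
Hydraulic radius R = A/P = 0.7124/2.116 = 0.3367 m.
From Manning's equation, V = (1/n) R^(2/3) S^(1/2) = (1/0.014) × 0.3367^(2/3) × 0.003^(1/2) = 1.89 m/s.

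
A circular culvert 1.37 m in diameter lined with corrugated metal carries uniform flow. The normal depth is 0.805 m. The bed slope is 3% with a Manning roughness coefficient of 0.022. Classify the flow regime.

supercritical

For a circular section of diameter D = 1.37 m at depth y = 0.805 m, the central angle is θ = 2 arccos(1 − 2y/D) = 3.494 rad. Then A = (D²/8)(θ − sin θ) = 0.9006 m² and P = Dθ/2 = 2.393 m.
Hydraulic radius R = A/P = 0.9006/2.393 = 0.3763 m.
V = (1/n) R^(2/3) √S = (1/0.022) × 0.3763^(2/3) × √0.03 = 4.104 m/s. Hydraulic depth D_h = A/T = 0.9006/1.349 = 0.6677 m.
Froude number Fr = V/√(g·D_h) = 4.104/√(9.81×0.6677) = 1.6, which is greater than 1, so the flow is supercritical.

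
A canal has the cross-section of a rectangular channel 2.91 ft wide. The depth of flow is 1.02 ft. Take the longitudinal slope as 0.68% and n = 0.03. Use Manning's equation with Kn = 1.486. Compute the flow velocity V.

Flow area A = b·y = 2.91 × 1.02 = 2.968 ft². Wetted perimeter P = b + 2y = 2.91 + 2×1.02 = 4.95 ft.
Hydraulic radius R = A/P = 2.968/4.95 = 0.5996 ft.
From Manning's equation, V = (1.486/n) R^(2/3) S^(1/2) = (1.486/0.03) × 0.5996^(2/3) × 0.0068^(1/2) = 2.9 ft/s.

V = 2.9 ft/s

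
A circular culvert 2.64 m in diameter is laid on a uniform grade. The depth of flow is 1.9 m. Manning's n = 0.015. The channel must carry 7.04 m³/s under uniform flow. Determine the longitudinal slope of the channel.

S = 0.000861

For a circular section of diameter D = 2.64 m at depth y = 1.9 m, the central angle is θ = 2 arccos(1 − 2y/D) = 4.051 rad. Then A = (D²/8)(θ − sin θ) = 4.217 m² and P = Dθ/2 = 5.348 m.
Hydraulic radius R = A/P = 4.217/5.348 = 0.7886 m.
From Manning's equation, S = [nQ / (1 A R^(2/3))]² = [0.015 × 7.04 / (1 × 4.217 × 0.7886^(2/3))]² = 0.000861.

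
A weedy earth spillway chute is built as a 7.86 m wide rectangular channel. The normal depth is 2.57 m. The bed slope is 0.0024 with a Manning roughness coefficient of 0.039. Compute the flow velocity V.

Flow area A = b·y = 7.86 × 2.57 = 20.2 m². Wetted perimeter P = b + 2y = 7.86 + 2×2.57 = 13 m.
Hydraulic radius R = A/P = 20.2/13 = 1.554 m.
From Manning's equation, V = (1/n) R^(2/3) S^(1/2) = (1/0.039) × 1.554^(2/3) × 0.0024^(1/2) = 1.69 m/s.

V = 1.69 m/s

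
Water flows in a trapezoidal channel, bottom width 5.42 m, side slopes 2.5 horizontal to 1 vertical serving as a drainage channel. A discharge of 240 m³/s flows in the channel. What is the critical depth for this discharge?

At critical depth, Q² T / (g A³) = 1, i.e. A³/T = Q²/g = 240²/9.81 = 5872.
Try y = 2.46 m: A³/T = 1301 — too small.
Try y = 4.21 m: A³/T = 11430 — too large.
Try y = 3.58 m: A³/T = 5838 — ≈ 5872.

y_c = 3.58 m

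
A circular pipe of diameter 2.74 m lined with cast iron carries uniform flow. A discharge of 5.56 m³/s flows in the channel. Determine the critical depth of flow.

y_c = 1.03 m

At critical depth, Q² T / (g A³) = 1, i.e. A³/T = Q²/g = 5.56²/9.81 = 3.151.
At y = 1.18 m: A³/T = 5.283 — over.
At y = 0.915 m: A³/T = 1.986 — short.
At y = 1.03 m: A³/T = 3.134 — ≈ 3.151.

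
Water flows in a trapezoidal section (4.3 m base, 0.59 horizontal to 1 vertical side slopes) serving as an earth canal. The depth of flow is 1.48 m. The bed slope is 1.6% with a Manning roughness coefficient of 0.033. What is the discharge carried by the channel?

Q = 29.1 m³/s

With bottom width b = 4.3 m and side slope z = 0.59: A = (b + zy)y = (4.3 + 0.59×1.48)×1.48 = 7.656 m²; P = b + 2y√(1+z²) = 4.3 + 2×1.48×1.161 = 7.737 m.
Hydraulic radius R = A/P = 7.656/7.737 = 0.9896 m.
Manning's equation: Q = (1/n) A R^(2/3) S^(1/2) = (1/0.033) × 7.656 × 0.9896^(2/3) × 0.016^(1/2) = 29.1 m³/s.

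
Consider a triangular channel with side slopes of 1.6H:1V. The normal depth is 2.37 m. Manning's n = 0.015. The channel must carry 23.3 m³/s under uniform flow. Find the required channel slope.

For a triangular section with side slope z = 1.6: A = zy² = 1.6×2.37² = 8.987 m²; P = 2y√(1+z²) = 2×2.37×1.887 = 8.943 m.
Hydraulic radius R = A/P = 8.987/8.943 = 1.005 m.
From Manning's equation, S = [nQ / (1 A R^(2/3))]² = [0.015 × 23.3 / (1 × 8.987 × 1.005^(2/3))]² = 0.0015.

S = 0.0015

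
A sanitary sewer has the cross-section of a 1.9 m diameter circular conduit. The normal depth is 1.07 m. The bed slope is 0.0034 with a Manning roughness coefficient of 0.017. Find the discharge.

Q = 3.6 m³/s

For a circular section of diameter D = 1.9 m at depth y = 1.07 m, the central angle is θ = 2 arccos(1 − 2y/D) = 3.395 rad. Then A = (D²/8)(θ − sin θ) = 1.645 m² and P = Dθ/2 = 3.225 m.
Hydraulic radius R = A/P = 1.645/3.225 = 0.5101 m.
Manning's equation: Q = (1/n) A R^(2/3) S^(1/2) = (1/0.017) × 1.645 × 0.5101^(2/3) × 0.0034^(1/2) = 3.6 m³/s.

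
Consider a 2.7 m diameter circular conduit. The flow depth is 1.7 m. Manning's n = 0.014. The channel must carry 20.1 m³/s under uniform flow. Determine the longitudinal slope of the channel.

For a circular section of diameter D = 2.7 m at depth y = 1.7 m, the central angle is θ = 2 arccos(1 − 2y/D) = 3.666 rad. Then A = (D²/8)(θ − sin θ) = 3.797 m² and P = Dθ/2 = 4.949 m.
Hydraulic radius R = A/P = 3.797/4.949 = 0.7672 m.
From Manning's equation, S = [nQ / (1 A R^(2/3))]² = [0.014 × 20.1 / (1 × 3.797 × 0.7672^(2/3))]² = 0.00782.

S = 0.00782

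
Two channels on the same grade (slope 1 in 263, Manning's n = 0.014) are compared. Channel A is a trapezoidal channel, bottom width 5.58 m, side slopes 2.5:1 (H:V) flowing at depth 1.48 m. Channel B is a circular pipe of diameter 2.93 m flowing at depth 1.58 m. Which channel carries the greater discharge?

channel A

Channel A: With bottom width b = 5.58 m and side slope z = 2.5: A = (b + zy)y = (5.58 + 2.5×1.48)×1.48 = 13.73 m²; P = b + 2y√(1+z²) = 5.58 + 2×1.48×2.693 = 13.55 m. Hydraulic radius R = A/P = 13.73/13.55 = 1.014 m. Q_A = (1/0.014)·13.73·1.014^(2/3)·√0.003802 = 61.04 m³/s.
Channel B: For a circular section of diameter D = 2.93 m at depth y = 1.58 m, the central angle is θ = 2 arccos(1 − 2y/D) = 3.299 rad. Then A = (D²/8)(θ − sin θ) = 3.708 m² and P = Dθ/2 = 4.833 m. Hydraulic radius R = A/P = 3.708/4.833 = 0.7673 m. Q_B = (1/0.014)·3.708·0.7673^(2/3)·√0.003802 = 13.69 m³/s.
Q_A = 61.04 m³/s vs Q_B = 13.69 m³/s, so channel A carries more.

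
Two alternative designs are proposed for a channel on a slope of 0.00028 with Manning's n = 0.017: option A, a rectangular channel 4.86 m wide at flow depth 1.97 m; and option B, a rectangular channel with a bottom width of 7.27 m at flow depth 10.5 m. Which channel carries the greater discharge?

Channel A: Flow area A = b·y = 4.86 × 1.97 = 9.574 m². Wetted perimeter P = b + 2y = 4.86 + 2×1.97 = 8.8 m. Hydraulic radius R = A/P = 9.574/8.8 = 1.088 m. Q_A = (1/0.017)·9.574·1.088^(2/3)·√0.00028 = 9.969 m³/s.
Channel B: Flow area A = b·y = 7.27 × 10.5 = 76.33 m². Wetted perimeter P = b + 2y = 7.27 + 2×10.5 = 28.27 m. Hydraulic radius R = A/P = 76.33/28.27 = 2.7 m. Q_B = (1/0.017)·76.33·2.7^(2/3)·√0.00028 = 145.7 m³/s.
Q_A = 9.969 m³/s vs Q_B = 145.7 m³/s, so channel B carries more.

channel B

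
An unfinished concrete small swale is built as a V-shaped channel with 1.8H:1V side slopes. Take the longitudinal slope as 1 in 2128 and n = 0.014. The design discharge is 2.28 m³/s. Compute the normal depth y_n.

Manning's equation rearranged: A R^(2/3) = nQ / (1·√S) = 0.014 × 2.28 / (√0.0004699) = 1.472.
At y = 0.867 m: A R^(2/3) = 0.7085 — low.
At y = 1.34 m: A R^(2/3) = 2.263 — high.
At y = 1.14 m: A R^(2/3) = 1.47 — ≈ 1.472.

y_n = 1.14 m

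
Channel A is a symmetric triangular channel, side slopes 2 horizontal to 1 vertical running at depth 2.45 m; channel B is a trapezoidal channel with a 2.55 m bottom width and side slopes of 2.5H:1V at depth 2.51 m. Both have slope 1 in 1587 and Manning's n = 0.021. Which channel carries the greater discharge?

channel B

Channel A: For a triangular section with side slope z = 2: A = zy² = 2×2.45² = 12.01 m²; P = 2y√(1+z²) = 2×2.45×2.236 = 10.96 m. Hydraulic radius R = A/P = 12.01/10.96 = 1.096 m. Q_A = (1/0.021)·12.01·1.096^(2/3)·√0.0006301 = 15.25 m³/s.
Channel B: With bottom width b = 2.55 m and side slope z = 2.5: A = (b + zy)y = (2.55 + 2.5×2.51)×2.51 = 22.15 m²; P = b + 2y√(1+z²) = 2.55 + 2×2.51×2.693 = 16.07 m. Hydraulic radius R = A/P = 22.15/16.07 = 1.379 m. Q_B = (1/0.021)·22.15·1.379^(2/3)·√0.0006301 = 32.8 m³/s.
Q_A = 15.25 m³/s vs Q_B = 32.8 m³/s, so channel B carries more.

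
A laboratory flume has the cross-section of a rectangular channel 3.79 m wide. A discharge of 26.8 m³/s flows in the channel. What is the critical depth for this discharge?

y_c = 1.72 m

For a rectangular channel, critical depth y_c = (q²/g)^(1/3) where q = Q/b = 26.8/3.79 = 7.071 m²/s.
So y_c = (7.071²/9.81)^(1/3) = 1.72 m.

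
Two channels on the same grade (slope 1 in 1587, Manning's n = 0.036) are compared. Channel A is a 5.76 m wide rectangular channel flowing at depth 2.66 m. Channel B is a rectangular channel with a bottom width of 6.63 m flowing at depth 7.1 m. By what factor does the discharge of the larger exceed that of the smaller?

4.26

Channel A: Flow area A = b·y = 5.76 × 2.66 = 15.32 m². Wetted perimeter P = b + 2y = 5.76 + 2×2.66 = 11.08 m. Hydraulic radius R = A/P = 15.32/11.08 = 1.383 m. Q_A = (1/0.036)·15.32·1.383^(2/3)·√0.0006301 = 13.26 m³/s.
Channel B: Flow area A = b·y = 6.63 × 7.1 = 47.07 m². Wetted perimeter P = b + 2y = 6.63 + 2×7.1 = 20.83 m. Hydraulic radius R = A/P = 47.07/20.83 = 2.26 m. Q_B = (1/0.036)·47.07·2.26^(2/3)·√0.0006301 = 56.52 m³/s.
The larger discharge is 56.52 m³/s and the smaller is 13.26 m³/s; the ratio is 4.26.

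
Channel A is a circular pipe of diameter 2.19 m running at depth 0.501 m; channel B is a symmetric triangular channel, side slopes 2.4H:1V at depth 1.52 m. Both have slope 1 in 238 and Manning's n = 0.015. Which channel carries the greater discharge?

Channel A: For a circular section of diameter D = 2.19 m at depth y = 0.501 m, the central angle is θ = 2 arccos(1 − 2y/D) = 1.995 rad. Then A = (D²/8)(θ − sin θ) = 0.6495 m² and P = Dθ/2 = 2.184 m. Hydraulic radius R = A/P = 0.6495/2.184 = 0.2974 m. Q_A = (1/0.015)·0.6495·0.2974^(2/3)·√0.004202 = 1.25 m³/s.
Channel B: For a triangular section with side slope z = 2.4: A = zy² = 2.4×1.52² = 5.545 m²; P = 2y√(1+z²) = 2×1.52×2.6 = 7.904 m. Hydraulic radius R = A/P = 5.545/7.904 = 0.7015 m. Q_B = (1/0.015)·5.545·0.7015^(2/3)·√0.004202 = 18.92 m³/s.
Q_A = 1.25 m³/s vs Q_B = 18.92 m³/s, so channel B carries more.

channel B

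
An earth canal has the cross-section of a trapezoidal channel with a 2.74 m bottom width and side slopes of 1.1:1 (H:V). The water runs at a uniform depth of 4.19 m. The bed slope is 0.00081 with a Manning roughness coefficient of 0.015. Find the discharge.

Q = 93.5 m³/s

With bottom width b = 2.74 m and side slope z = 1.1: A = (b + zy)y = (2.74 + 1.1×4.19)×4.19 = 30.79 m²; P = b + 2y√(1+z²) = 2.74 + 2×4.19×1.487 = 15.2 m.
Hydraulic radius R = A/P = 30.79/15.2 = 2.026 m.
Manning's equation: Q = (1/n) A R^(2/3) S^(1/2) = (1/0.015) × 30.79 × 2.026^(2/3) × 0.00081^(1/2) = 93.5 m³/s.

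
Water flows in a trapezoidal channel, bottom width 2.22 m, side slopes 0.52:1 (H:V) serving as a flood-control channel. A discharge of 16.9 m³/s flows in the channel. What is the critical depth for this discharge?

y_c = 1.59 m

At critical depth, Q² T / (g A³) = 1, i.e. A³/T = Q²/g = 16.9²/9.81 = 29.11.
Try y = 1.76 m: A³/T = 41.48 — over.
Try y = 1.12 m: A³/T = 9.135 — short.
Try y = 1.59 m: A³/T = 29.35 — close enough.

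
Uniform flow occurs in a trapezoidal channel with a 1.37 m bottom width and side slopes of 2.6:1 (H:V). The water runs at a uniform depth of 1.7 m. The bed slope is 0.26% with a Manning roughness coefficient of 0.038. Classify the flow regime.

subcritical

With bottom width b = 1.37 m and side slope z = 2.6: A = (b + zy)y = (1.37 + 2.6×1.7)×1.7 = 9.843 m²; P = b + 2y√(1+z²) = 1.37 + 2×1.7×2.786 = 10.84 m.
Hydraulic radius R = A/P = 9.843/10.84 = 0.9079 m.
V = (1/n) R^(2/3) √S = (1/0.038) × 0.9079^(2/3) × √0.0026 = 1.258 m/s. Hydraulic depth D_h = A/T = 9.843/10.21 = 0.9641 m.
Froude number Fr = V/√(g·D_h) = 1.258/√(9.81×0.9641) = 0.409, which is less than 1, so the flow is subcritical.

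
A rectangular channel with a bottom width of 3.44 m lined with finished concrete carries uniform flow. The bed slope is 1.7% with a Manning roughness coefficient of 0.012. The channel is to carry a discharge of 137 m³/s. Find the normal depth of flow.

y_n = 3.36 m

Manning's equation rearranged: A R^(2/3) = nQ / (1·√S) = 0.012 × 137 / (√0.017) = 12.61.
At y = 2.72 m: A R^(2/3) = 9.689 — low.
At y = 3.85 m: A R^(2/3) = 14.86 — high.
At y = 3.36 m: A R^(2/3) = 12.6 — matches.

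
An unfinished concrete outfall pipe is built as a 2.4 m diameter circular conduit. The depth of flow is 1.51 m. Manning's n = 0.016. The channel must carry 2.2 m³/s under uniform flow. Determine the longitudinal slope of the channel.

S = 0.00023

For a circular section of diameter D = 2.4 m at depth y = 1.51 m, the central angle is θ = 2 arccos(1 − 2y/D) = 3.664 rad. Then A = (D²/8)(θ − sin θ) = 2.998 m² and P = Dθ/2 = 4.397 m.
Hydraulic radius R = A/P = 2.998/4.397 = 0.6817 m.
From Manning's equation, S = [nQ / (1 A R^(2/3))]² = [0.016 × 2.2 / (1 × 2.998 × 0.6817^(2/3))]² = 0.00023.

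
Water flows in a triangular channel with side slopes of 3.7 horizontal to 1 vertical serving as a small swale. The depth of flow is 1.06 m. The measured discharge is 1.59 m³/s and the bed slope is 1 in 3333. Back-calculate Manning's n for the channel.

For a triangular section with side slope z = 3.7: A = zy² = 3.7×1.06² = 4.157 m²; P = 2y√(1+z²) = 2×1.06×3.833 = 8.125 m.
Hydraulic radius R = A/P = 4.157/8.125 = 0.5116 m.
Rearranging Manning's equation: n = (1/Q) A R^(2/3) S^(1/2) = (1/1.59) × 4.157 × 0.5116^(2/3) × √0.0003 = 0.029.

n = 0.029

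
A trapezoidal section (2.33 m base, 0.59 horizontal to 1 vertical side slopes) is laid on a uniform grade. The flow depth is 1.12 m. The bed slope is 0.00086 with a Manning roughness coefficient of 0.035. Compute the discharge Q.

Q = 2.17 m³/s

With bottom width b = 2.33 m and side slope z = 0.59: A = (b + zy)y = (2.33 + 0.59×1.12)×1.12 = 3.35 m²; P = b + 2y√(1+z²) = 2.33 + 2×1.12×1.161 = 4.931 m.
Hydraulic radius R = A/P = 3.35/4.931 = 0.6793 m.
Manning's equation: Q = (1/n) A R^(2/3) S^(1/2) = (1/0.035) × 3.35 × 0.6793^(2/3) × 0.00086^(1/2) = 2.17 m³/s.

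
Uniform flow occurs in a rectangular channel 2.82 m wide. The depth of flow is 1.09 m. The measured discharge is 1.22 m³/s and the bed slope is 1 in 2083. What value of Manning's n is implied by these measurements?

Flow area A = b·y = 2.82 × 1.09 = 3.074 m². Wetted perimeter P = b + 2y = 2.82 + 2×1.09 = 5 m.
Hydraulic radius R = A/P = 3.074/5 = 0.6148 m.
Rearranging Manning's equation: n = (1/Q) A R^(2/3) S^(1/2) = (1/1.22) × 3.074 × 0.6148^(2/3) × √0.0004801 = 0.0399.

n = 0.0399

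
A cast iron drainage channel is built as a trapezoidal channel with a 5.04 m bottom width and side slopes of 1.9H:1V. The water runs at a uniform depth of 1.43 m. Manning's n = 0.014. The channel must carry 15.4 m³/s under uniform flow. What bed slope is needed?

S = 0.000382

With bottom width b = 5.04 m and side slope z = 1.9: A = (b + zy)y = (5.04 + 1.9×1.43)×1.43 = 11.09 m²; P = b + 2y√(1+z²) = 5.04 + 2×1.43×2.147 = 11.18 m.
Hydraulic radius R = A/P = 11.09/11.18 = 0.9921 m.
From Manning's equation, S = [nQ / (1 A R^(2/3))]² = [0.014 × 15.4 / (1 × 11.09 × 0.9921^(2/3))]² = 0.000382.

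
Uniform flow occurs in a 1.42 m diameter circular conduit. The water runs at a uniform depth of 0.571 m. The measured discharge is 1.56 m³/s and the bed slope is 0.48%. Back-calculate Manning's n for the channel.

n = 0.012

For a circular section of diameter D = 1.42 m at depth y = 0.571 m, the central angle is θ = 2 arccos(1 − 2y/D) = 2.747 rad. Then A = (D²/8)(θ − sin θ) = 0.5957 m² and P = Dθ/2 = 1.951 m.
Hydraulic radius R = A/P = 0.5957/1.951 = 0.3054 m.
Rearranging Manning's equation: n = (1/Q) A R^(2/3) S^(1/2) = (1/1.56) × 0.5957 × 0.3054^(2/3) × √0.0048 = 0.012.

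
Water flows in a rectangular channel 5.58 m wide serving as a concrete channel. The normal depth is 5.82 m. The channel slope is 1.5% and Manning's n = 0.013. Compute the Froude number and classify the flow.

supercritical

Flow area A = b·y = 5.58 × 5.82 = 32.48 m². Wetted perimeter P = b + 2y = 5.58 + 2×5.82 = 17.22 m.
Hydraulic radius R = A/P = 32.48/17.22 = 1.886 m.
V = (1/n) R^(2/3) √S = (1/0.013) × 1.886^(2/3) × √0.015 = 14.38 m/s. Hydraulic depth D_h = A/T = 32.48/5.58 = 5.82 m.
Froude number Fr = V/√(g·D_h) = 14.38/√(9.81×5.82) = 1.9, which is greater than 1, so the flow is supercritical.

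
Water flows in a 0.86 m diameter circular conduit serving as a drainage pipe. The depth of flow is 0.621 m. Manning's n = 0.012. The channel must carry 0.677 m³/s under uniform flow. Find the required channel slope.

For a circular section of diameter D = 0.86 m at depth y = 0.621 m, the central angle is θ = 2 arccos(1 − 2y/D) = 4.062 rad. Then A = (D²/8)(θ − sin θ) = 0.4491 m² and P = Dθ/2 = 1.747 m.
Hydraulic radius R = A/P = 0.4491/1.747 = 0.2571 m.
From Manning's equation, S = [nQ / (1 A R^(2/3))]² = [0.012 × 0.677 / (1 × 0.4491 × 0.2571^(2/3))]² = 0.002.

S = 0.002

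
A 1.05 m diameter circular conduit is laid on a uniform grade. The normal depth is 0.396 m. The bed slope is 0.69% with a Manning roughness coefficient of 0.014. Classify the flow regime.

supercritical

For a circular section of diameter D = 1.05 m at depth y = 0.396 m, the central angle is θ = 2 arccos(1 − 2y/D) = 2.645 rad. Then A = (D²/8)(θ − sin θ) = 0.2989 m² and P = Dθ/2 = 1.389 m.
Hydraulic radius R = A/P = 0.2989/1.389 = 0.2152 m.
V = (1/n) R^(2/3) √S = (1/0.014) × 0.2152^(2/3) × √0.0069 = 2.131 m/s. Hydraulic depth D_h = A/T = 0.2989/1.018 = 0.2936 m.
Froude number Fr = V/√(g·D_h) = 2.131/√(9.81×0.2936) = 1.26, which is greater than 1, so the flow is supercritical.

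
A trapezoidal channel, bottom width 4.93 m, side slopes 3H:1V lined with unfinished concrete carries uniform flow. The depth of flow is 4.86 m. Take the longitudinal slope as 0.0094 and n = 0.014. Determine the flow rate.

Q = 1260 m³/s

With bottom width b = 4.93 m and side slope z = 3: A = (b + zy)y = (4.93 + 3×4.86)×4.86 = 94.82 m²; P = b + 2y√(1+z²) = 4.93 + 2×4.86×3.162 = 35.67 m.
Hydraulic radius R = A/P = 94.82/35.67 = 2.658 m.
Manning's equation: Q = (1/n) A R^(2/3) S^(1/2) = (1/0.014) × 94.82 × 2.658^(2/3) × 0.0094^(1/2) = 1260 m³/s.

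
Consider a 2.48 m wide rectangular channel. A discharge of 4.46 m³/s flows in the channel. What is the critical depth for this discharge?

y_c = 0.691 m

For a rectangular channel, critical depth y_c = (q²/g)^(1/3) where q = Q/b = 4.46/2.48 = 1.798 m²/s.
So y_c = (1.798²/9.81)^(1/3) = 0.691 m.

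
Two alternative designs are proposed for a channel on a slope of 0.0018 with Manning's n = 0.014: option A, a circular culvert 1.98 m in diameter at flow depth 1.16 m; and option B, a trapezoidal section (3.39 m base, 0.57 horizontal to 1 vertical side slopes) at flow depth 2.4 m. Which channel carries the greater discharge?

channel B

Channel A: For a circular section of diameter D = 1.98 m at depth y = 1.16 m, the central angle is θ = 2 arccos(1 − 2y/D) = 3.487 rad. Then A = (D²/8)(θ − sin θ) = 1.874 m² and P = Dθ/2 = 3.452 m. Hydraulic radius R = A/P = 1.874/3.452 = 0.543 m. Q_A = (1/0.014)·1.874·0.543^(2/3)·√0.0018 = 3.781 m³/s.
Channel B: With bottom width b = 3.39 m and side slope z = 0.57: A = (b + zy)y = (3.39 + 0.57×2.4)×2.4 = 11.42 m²; P = b + 2y√(1+z²) = 3.39 + 2×2.4×1.151 = 8.915 m. Hydraulic radius R = A/P = 11.42/8.915 = 1.281 m. Q_B = (1/0.014)·11.42·1.281^(2/3)·√0.0018 = 40.82 m³/s.
Q_A = 3.781 m³/s vs Q_B = 40.82 m³/s, so channel B carries more.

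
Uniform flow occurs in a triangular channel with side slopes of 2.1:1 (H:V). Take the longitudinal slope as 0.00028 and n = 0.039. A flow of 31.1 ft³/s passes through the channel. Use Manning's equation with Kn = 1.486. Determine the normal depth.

Manning's equation rearranged: A R^(2/3) = nQ / (1.486·√S) = 0.039 × 31.1 / (1.486 × √0.00028) = 48.78.
At y = 3.21 ft: A R^(2/3) = 27.71 — too small.
At y = 4.6 ft: A R^(2/3) = 72.33 — too large.
At y = 3.97 ft: A R^(2/3) = 48.83 — matches.

y_n = 3.97 ft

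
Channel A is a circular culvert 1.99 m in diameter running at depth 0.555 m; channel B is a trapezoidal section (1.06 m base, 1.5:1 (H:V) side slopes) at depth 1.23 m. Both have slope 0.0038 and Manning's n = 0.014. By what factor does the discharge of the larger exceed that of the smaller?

8.08

Channel A: For a circular section of diameter D = 1.99 m at depth y = 0.555 m, the central angle is θ = 2 arccos(1 − 2y/D) = 2.225 rad. Then A = (D²/8)(θ − sin θ) = 0.709 m² and P = Dθ/2 = 2.214 m. Hydraulic radius R = A/P = 0.709/2.214 = 0.3202 m. Q_A = (1/0.014)·0.709·0.3202^(2/3)·√0.0038 = 1.461 m³/s.
Channel B: With bottom width b = 1.06 m and side slope z = 1.5: A = (b + zy)y = (1.06 + 1.5×1.23)×1.23 = 3.573 m²; P = b + 2y√(1+z²) = 1.06 + 2×1.23×1.803 = 5.495 m. Hydraulic radius R = A/P = 3.573/5.495 = 0.6503 m. Q_B = (1/0.014)·3.573·0.6503^(2/3)·√0.0038 = 11.81 m³/s.
The larger discharge is 11.81 m³/s and the smaller is 1.461 m³/s; the ratio is 8.08.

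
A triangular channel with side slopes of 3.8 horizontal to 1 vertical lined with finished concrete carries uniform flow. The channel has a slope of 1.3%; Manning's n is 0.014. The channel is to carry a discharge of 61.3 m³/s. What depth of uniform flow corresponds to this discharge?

y_n = 1.55 m

Manning's equation rearranged: A R^(2/3) = nQ / (1·√S) = 0.014 × 61.3 / (√0.013) = 7.527.
At y = 1.12 m: A R^(2/3) = 3.167 — too small.
At y = 1.97 m: A R^(2/3) = 14.28 — too large.
At y = 1.55 m: A R^(2/3) = 7.533 — matches.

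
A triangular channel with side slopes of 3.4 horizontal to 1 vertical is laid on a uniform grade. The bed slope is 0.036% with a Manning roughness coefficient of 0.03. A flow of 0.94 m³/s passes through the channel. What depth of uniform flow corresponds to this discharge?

y_n = 0.881 m

Manning's equation rearranged: A R^(2/3) = nQ / (1·√S) = 0.03 × 0.94 / (√0.00036) = 1.486.
Trying y = 0.971 m: A R^(2/3) = 1.926 — high.
Trying y = 0.622 m: A R^(2/3) = 0.5873 — low.
Trying y = 0.881 m: A R^(2/3) = 1.486 — matches.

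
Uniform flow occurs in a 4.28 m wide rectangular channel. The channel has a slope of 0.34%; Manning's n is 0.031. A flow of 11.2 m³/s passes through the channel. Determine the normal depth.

Manning's equation rearranged: A R^(2/3) = nQ / (1·√S) = 0.031 × 11.2 / (√0.0034) = 5.954.
At y = 1.32 m: A R^(2/3) = 4.935 — low.
At y = 1.78 m: A R^(2/3) = 7.474 — high.
At y = 1.51 m: A R^(2/3) = 5.959 — close enough.

y_n = 1.51 m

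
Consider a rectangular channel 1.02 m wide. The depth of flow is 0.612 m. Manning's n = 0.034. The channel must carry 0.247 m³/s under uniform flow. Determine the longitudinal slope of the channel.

Flow area A = b·y = 1.02 × 0.612 = 0.6242 m². Wetted perimeter P = b + 2y = 1.02 + 2×0.612 = 2.244 m.
Hydraulic radius R = A/P = 0.6242/2.244 = 0.2782 m.
From Manning's equation, S = [nQ / (1 A R^(2/3))]² = [0.034 × 0.247 / (1 × 0.6242 × 0.2782^(2/3))]² = 0.000997.

S = 0.000997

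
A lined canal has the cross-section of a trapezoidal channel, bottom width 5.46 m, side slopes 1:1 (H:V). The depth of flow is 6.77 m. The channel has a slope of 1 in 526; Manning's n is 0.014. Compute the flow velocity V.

V = 6.99 m/s

With bottom width b = 5.46 m and side slope z = 1: A = (b + zy)y = (5.46 + 1×6.77)×6.77 = 82.8 m²; P = b + 2y√(1+z²) = 5.46 + 2×6.77×1.414 = 24.61 m.
Hydraulic radius R = A/P = 82.8/24.61 = 3.365 m.
From Manning's equation, V = (1/n) R^(2/3) S^(1/2) = (1/0.014) × 3.365^(2/3) × 0.001901^(1/2) = 6.99 m/s.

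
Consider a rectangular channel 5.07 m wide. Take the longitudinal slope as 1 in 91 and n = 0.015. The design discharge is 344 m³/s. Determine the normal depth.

Manning's equation rearranged: A R^(2/3) = nQ / (1·√S) = 0.015 × 344 / (√0.01099) = 49.22.
Trying y = 7.53 m: A R^(2/3) = 58.49 — high.
Trying y = 5.72 m: A R^(2/3) = 42.22 — low.
Trying y = 6.5 m: A R^(2/3) = 49.19 — ≈ 49.22.

y_n = 6.5 m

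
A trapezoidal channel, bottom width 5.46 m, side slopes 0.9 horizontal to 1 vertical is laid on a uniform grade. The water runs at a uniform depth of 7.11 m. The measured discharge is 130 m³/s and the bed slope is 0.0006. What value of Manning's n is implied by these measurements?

With bottom width b = 5.46 m and side slope z = 0.9: A = (b + zy)y = (5.46 + 0.9×7.11)×7.11 = 84.32 m²; P = b + 2y√(1+z²) = 5.46 + 2×7.11×1.345 = 24.59 m.
Hydraulic radius R = A/P = 84.32/24.59 = 3.429 m.
Rearranging Manning's equation: n = (1/Q) A R^(2/3) S^(1/2) = (1/130) × 84.32 × 3.429^(2/3) × √0.0006 = 0.0361.

n = 0.0361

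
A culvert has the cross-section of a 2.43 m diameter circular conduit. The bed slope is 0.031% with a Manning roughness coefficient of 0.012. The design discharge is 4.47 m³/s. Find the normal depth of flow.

Manning's equation rearranged: A R^(2/3) = nQ / (1·√S) = 0.012 × 4.47 / (√0.00031) = 3.047.
Trying y = 1.45 m: A R^(2/3) = 2.216 — low.
Trying y = 1.83 m: A R^(2/3) = 3.048 — close enough.

y_n = 1.83 m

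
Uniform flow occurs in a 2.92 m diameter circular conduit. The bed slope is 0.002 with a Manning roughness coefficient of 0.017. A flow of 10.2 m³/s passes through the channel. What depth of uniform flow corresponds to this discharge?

y_n = 1.82 m

Manning's equation rearranged: A R^(2/3) = nQ / (1·√S) = 0.017 × 10.2 / (√0.002) = 3.877.
Trying y = 1.29 m: A R^(2/3) = 2.189 — short.
Trying y = 1.82 m: A R^(2/3) = 3.863 — matches.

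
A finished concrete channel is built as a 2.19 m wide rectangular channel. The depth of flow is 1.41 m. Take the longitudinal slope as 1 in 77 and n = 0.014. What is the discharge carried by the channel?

Q = 18.2 m³/s

Flow area A = b·y = 2.19 × 1.41 = 3.088 m². Wetted perimeter P = b + 2y = 2.19 + 2×1.41 = 5.01 m.
Hydraulic radius R = A/P = 3.088/5.01 = 0.6163 m.
Manning's equation: Q = (1/n) A R^(2/3) S^(1/2) = (1/0.014) × 3.088 × 0.6163^(2/3) × 0.01299^(1/2) = 18.2 m³/s.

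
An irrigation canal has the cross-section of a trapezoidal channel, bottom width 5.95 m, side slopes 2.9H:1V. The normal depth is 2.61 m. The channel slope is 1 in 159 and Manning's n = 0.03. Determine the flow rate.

With bottom width b = 5.95 m and side slope z = 2.9: A = (b + zy)y = (5.95 + 2.9×2.61)×2.61 = 35.28 m²; P = b + 2y√(1+z²) = 5.95 + 2×2.61×3.068 = 21.96 m.
Hydraulic radius R = A/P = 35.28/21.96 = 1.607 m.
Manning's equation: Q = (1/n) A R^(2/3) S^(1/2) = (1/0.03) × 35.28 × 1.607^(2/3) × 0.006289^(1/2) = 128 m³/s.

Q = 128 m³/s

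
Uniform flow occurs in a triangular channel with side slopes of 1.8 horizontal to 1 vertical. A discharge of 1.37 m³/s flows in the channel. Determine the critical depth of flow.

y_c = 0.652 m

At critical depth, Q² T / (g A³) = 1, i.e. A³/T = Q²/g = 1.37²/9.81 = 0.1913.
At y = 0.535 m: A³/T = 0.071 — low.
At y = 0.811 m: A³/T = 0.5684 — high.
At y = 0.652 m: A³/T = 0.1909 — matches.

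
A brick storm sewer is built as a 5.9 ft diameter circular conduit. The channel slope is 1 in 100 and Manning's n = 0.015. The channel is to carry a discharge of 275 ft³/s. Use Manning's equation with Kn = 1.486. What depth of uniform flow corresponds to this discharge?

Manning's equation rearranged: A R^(2/3) = nQ / (1.486·√S) = 0.015 × 275 / (1.486 × √0.01) = 27.76.
Trying y = 4.29 ft: A R^(2/3) = 31.13 — too large.
Trying y = 3.52 ft: A R^(2/3) = 23.59 — too small.
Trying y = 3.93 ft: A R^(2/3) = 27.74 — close enough.

y_n = 3.93 ft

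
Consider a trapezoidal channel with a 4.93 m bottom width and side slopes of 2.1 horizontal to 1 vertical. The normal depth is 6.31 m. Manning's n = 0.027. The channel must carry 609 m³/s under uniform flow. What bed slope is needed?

S = 0.0041

With bottom width b = 4.93 m and side slope z = 2.1: A = (b + zy)y = (4.93 + 2.1×6.31)×6.31 = 114.7 m²; P = b + 2y√(1+z²) = 4.93 + 2×6.31×2.326 = 34.28 m.
Hydraulic radius R = A/P = 114.7/34.28 = 3.346 m.
From Manning's equation, S = [nQ / (1 A R^(2/3))]² = [0.027 × 609 / (1 × 114.7 × 3.346^(2/3))]² = 0.0041.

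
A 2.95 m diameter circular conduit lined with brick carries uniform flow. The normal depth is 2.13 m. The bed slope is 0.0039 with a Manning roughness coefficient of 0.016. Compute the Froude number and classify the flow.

For a circular section of diameter D = 2.95 m at depth y = 2.13 m, the central angle is θ = 2 arccos(1 − 2y/D) = 4.062 rad. Then A = (D²/8)(θ − sin θ) = 5.284 m² and P = Dθ/2 = 5.991 m.
Hydraulic radius R = A/P = 5.284/5.991 = 0.882 m.
V = (1/n) R^(2/3) √S = (1/0.016) × 0.882^(2/3) × √0.0039 = 3.59 m/s. Hydraulic depth D_h = A/T = 5.284/2.643 = 1.999 m.
Froude number Fr = V/√(g·D_h) = 3.59/√(9.81×1.999) = 0.811, which is less than 1, so the flow is subcritical.

subcritical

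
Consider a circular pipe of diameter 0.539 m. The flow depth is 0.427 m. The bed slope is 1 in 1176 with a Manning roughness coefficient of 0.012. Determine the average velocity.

V = 0.728 m/s

For a circular section of diameter D = 0.539 m at depth y = 0.427 m, the central angle is θ = 2 arccos(1 − 2y/D) = 4.39 rad. Then A = (D²/8)(θ − sin θ) = 0.1939 m² and P = Dθ/2 = 1.183 m.
Hydraulic radius R = A/P = 0.1939/1.183 = 0.1639 m.
From Manning's equation, V = (1/n) R^(2/3) S^(1/2) = (1/0.012) × 0.1639^(2/3) × 0.0008503^(1/2) = 0.728 m/s.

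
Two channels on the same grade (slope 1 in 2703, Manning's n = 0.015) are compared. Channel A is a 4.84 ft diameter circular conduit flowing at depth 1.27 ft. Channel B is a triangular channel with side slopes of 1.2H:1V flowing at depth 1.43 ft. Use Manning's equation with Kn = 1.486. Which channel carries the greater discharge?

Channel A: For a circular section of diameter D = 4.84 ft at depth y = 1.27 ft, the central angle is θ = 2 arccos(1 − 2y/D) = 2.151 rad. Then A = (D²/8)(θ − sin θ) = 3.85 ft² and P = Dθ/2 = 5.206 ft. Hydraulic radius R = A/P = 3.85/5.206 = 0.7396 ft. Q_A = (1.486/0.015)·3.85·0.7396^(2/3)·√0.00037 = 6.001 ft³/s.
Channel B: For a triangular section with side slope z = 1.2: A = zy² = 1.2×1.43² = 2.454 ft²; P = 2y√(1+z²) = 2×1.43×1.562 = 4.467 ft. Hydraulic radius R = A/P = 2.454/4.467 = 0.5493 ft. Q_B = (1.486/0.015)·2.454·0.5493^(2/3)·√0.00037 = 3.136 ft³/s.
Q_A = 6.001 ft³/s vs Q_B = 3.136 ft³/s, so channel A carries more.

channel A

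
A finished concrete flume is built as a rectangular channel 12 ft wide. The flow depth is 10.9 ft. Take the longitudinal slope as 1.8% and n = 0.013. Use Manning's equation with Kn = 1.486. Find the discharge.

Flow area A = b·y = 12 × 10.9 = 130.8 ft². Wetted perimeter P = b + 2y = 12 + 2×10.9 = 33.8 ft.
Hydraulic radius R = A/P = 130.8/33.8 = 3.87 ft.
Manning's equation: Q = (1.486/n) A R^(2/3) S^(1/2) = (1.486/0.013) × 130.8 × 3.87^(2/3) × 0.018^(1/2) = 4940 ft³/s.

Q = 4940 ft³/s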